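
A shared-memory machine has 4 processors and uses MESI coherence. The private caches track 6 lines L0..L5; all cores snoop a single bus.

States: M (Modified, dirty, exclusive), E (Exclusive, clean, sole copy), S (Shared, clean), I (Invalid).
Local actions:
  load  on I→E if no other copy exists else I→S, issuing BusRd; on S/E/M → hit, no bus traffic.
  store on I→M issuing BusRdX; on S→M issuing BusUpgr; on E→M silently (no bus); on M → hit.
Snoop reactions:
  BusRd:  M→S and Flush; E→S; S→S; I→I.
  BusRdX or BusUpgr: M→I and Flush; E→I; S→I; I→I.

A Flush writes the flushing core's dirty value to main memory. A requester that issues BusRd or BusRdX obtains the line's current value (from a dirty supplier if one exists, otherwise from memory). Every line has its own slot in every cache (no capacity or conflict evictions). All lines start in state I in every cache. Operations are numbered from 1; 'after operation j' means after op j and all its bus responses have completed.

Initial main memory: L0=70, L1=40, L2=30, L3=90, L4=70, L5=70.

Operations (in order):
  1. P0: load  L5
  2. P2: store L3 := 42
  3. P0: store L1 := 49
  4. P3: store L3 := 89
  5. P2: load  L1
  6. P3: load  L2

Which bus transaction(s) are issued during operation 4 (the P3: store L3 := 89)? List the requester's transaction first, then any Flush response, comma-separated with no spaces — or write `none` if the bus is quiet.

[1] P0: load  L5 | P0:E(70), P1:I, P2:I, P3:I | bus: BusRd
[2] P2: store L3 := 42 | P0:I, P1:I, P2:M(42), P3:I | bus: BusRdX
[3] P0: store L1 := 49 | P0:M(49), P1:I, P2:I, P3:I | bus: BusRdX
[4] P3: store L3 := 89 | P0:I, P1:I, P2:I, P3:M(89) | bus: BusRdX,Flush
[5] P2: load  L1 | P0:S(49), P1:I, P2:S(49), P3:I | bus: BusRd,Flush
[6] P3: load  L2 | P0:I, P1:I, P2:I, P3:E(30) | bus: BusRd

bus = BusRdX,Flush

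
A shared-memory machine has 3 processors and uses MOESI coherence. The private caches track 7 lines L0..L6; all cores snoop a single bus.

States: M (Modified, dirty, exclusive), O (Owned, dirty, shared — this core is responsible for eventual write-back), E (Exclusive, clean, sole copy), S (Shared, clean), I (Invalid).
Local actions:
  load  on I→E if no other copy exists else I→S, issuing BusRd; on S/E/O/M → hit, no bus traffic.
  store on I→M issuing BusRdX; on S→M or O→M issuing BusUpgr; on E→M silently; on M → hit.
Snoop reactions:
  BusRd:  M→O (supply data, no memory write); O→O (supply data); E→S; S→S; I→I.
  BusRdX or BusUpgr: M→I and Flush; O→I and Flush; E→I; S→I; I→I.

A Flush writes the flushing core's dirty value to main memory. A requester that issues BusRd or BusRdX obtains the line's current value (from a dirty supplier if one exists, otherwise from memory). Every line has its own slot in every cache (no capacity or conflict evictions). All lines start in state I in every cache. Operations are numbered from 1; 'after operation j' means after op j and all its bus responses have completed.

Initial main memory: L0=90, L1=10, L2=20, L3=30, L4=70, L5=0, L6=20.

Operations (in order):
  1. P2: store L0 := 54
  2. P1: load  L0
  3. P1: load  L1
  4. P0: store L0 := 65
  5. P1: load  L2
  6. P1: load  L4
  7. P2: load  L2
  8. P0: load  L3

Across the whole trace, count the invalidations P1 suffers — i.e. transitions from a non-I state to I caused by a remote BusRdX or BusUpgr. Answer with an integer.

  op1 P2: store L0 := 54 → I/I/M on L0; bus BusRdX; mem=90
  op2 P1: load  L0 → I/S/O on L0; bus BusRd; mem=90
  op3 P1: load  L1 → I/E/I on L1; bus BusRd; mem=10
  op4 P0: store L0 := 65 → M/I/I on L0; bus BusRdX Flush; mem=54
  op5 P1: load  L2 → I/E/I on L2; bus BusRd; mem=20
  op6 P1: load  L4 → I/E/I on L4; bus BusRd; mem=70
  op7 P2: load  L2 → I/S/S on L2; bus BusRd; mem=20
  op8 P0: load  L3 → E/I/I on L3; bus BusRd; mem=30

invalidations = 1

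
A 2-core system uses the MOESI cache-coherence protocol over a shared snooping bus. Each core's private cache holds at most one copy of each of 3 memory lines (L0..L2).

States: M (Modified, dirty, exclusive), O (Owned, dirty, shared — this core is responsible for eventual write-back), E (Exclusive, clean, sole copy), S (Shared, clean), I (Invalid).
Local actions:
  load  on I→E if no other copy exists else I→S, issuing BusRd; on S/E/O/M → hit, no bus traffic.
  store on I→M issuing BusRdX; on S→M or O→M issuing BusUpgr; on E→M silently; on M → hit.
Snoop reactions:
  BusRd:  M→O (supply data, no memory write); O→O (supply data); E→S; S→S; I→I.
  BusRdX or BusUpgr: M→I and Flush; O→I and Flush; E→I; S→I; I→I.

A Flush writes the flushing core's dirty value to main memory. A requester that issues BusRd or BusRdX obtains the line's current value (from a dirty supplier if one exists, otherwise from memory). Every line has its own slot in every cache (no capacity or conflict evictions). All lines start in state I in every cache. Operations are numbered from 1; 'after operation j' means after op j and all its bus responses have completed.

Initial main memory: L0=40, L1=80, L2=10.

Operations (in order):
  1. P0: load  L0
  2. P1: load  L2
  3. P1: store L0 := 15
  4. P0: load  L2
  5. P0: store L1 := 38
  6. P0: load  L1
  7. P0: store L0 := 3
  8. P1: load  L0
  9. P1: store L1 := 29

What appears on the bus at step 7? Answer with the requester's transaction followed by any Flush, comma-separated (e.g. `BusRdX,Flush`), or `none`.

bus = BusRdX,Flush

step 1: P0: load  L0  ⟶  EI  (L0)  txn=BusRd  M[L0]=40
step 2: P1: load  L2  ⟶  IE  (L2)  txn=BusRd  M[L2]=10
step 3: P1: store L0 := 15  ⟶  IM  (L0)  txn=BusRdX  M[L0]=40
step 4: P0: load  L2  ⟶  SS  (L2)  txn=BusRd  M[L2]=10
step 5: P0: store L1 := 38  ⟶  MI  (L1)  txn=BusRdX  M[L1]=80
step 6: P0: load  L1  ⟶  MI  (L1)  txn=∅  M[L1]=80
step 7: P0: store L0 := 3  ⟶  MI  (L0)  txn=BusRdX+Flush  M[L0]=15
step 8: P1: load  L0  ⟶  OS  (L0)  txn=BusRd  M[L0]=15
step 9: P1: store L1 := 29  ⟶  IM  (L1)  txn=BusRdX+Flush  M[L1]=38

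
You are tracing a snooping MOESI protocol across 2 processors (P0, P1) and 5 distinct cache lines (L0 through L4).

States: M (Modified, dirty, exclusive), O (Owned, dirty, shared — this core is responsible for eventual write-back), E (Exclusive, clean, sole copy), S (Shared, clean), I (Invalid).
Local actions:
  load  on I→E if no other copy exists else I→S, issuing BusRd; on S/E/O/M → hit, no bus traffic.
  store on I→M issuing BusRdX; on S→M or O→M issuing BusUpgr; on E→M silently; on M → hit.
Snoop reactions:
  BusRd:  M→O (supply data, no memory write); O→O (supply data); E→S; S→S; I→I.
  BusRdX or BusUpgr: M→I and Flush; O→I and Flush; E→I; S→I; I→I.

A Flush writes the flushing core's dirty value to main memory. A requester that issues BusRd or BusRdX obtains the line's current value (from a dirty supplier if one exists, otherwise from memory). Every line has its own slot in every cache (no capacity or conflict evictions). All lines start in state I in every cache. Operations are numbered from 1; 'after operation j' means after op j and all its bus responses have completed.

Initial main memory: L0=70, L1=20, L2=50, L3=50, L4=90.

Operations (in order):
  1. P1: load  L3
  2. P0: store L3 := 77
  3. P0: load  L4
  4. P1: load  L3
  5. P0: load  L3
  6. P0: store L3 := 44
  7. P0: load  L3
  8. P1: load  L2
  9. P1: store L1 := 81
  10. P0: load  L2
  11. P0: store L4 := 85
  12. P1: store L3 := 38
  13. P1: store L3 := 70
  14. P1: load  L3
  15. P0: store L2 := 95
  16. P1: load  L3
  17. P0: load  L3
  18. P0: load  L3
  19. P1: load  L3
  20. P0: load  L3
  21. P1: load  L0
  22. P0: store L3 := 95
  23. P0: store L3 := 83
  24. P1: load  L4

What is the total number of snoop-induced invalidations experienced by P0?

invalidations = 1

[1] P1: load  L3 | P0:I, P1:E(50) | bus: BusRd
[2] P0: store L3 := 77 | P0:M(77), P1:I | bus: BusRdX
[3] P0: load  L4 | P0:E(90), P1:I | bus: BusRd
[4] P1: load  L3 | P0:O(77), P1:S(77) | bus: BusRd
[5] P0: load  L3 | P0:O(77), P1:S(77) | bus: none
[6] P0: store L3 := 44 | P0:M(44), P1:I | bus: BusUpgr
[7] P0: load  L3 | P0:M(44), P1:I | bus: none
[8] P1: load  L2 | P0:I, P1:E(50) | bus: BusRd
[9] P1: store L1 := 81 | P0:I, P1:M(81) | bus: BusRdX
[10] P0: load  L2 | P0:S(50), P1:S(50) | bus: BusRd
[11] P0: store L4 := 85 | P0:M(85), P1:I | bus: none
[12] P1: store L3 := 38 | P0:I, P1:M(38) | bus: BusRdX,Flush
[13] P1: store L3 := 70 | P0:I, P1:M(70) | bus: none
[14] P1: load  L3 | P0:I, P1:M(70) | bus: none
[15] P0: store L2 := 95 | P0:M(95), P1:I | bus: BusUpgr
[16] P1: load  L3 | P0:I, P1:M(70) | bus: none
[17] P0: load  L3 | P0:S(70), P1:O(70) | bus: BusRd
[18] P0: load  L3 | P0:S(70), P1:O(70) | bus: none
[19] P1: load  L3 | P0:S(70), P1:O(70) | bus: none
[20] P0: load  L3 | P0:S(70), P1:O(70) | bus: none
[21] P1: load  L0 | P0:I, P1:E(70) | bus: BusRd
[22] P0: store L3 := 95 | P0:M(95), P1:I | bus: BusUpgr,Flush
[23] P0: store L3 := 83 | P0:M(83), P1:I | bus: none
[24] P1: load  L4 | P0:O(85), P1:S(85) | bus: BusRd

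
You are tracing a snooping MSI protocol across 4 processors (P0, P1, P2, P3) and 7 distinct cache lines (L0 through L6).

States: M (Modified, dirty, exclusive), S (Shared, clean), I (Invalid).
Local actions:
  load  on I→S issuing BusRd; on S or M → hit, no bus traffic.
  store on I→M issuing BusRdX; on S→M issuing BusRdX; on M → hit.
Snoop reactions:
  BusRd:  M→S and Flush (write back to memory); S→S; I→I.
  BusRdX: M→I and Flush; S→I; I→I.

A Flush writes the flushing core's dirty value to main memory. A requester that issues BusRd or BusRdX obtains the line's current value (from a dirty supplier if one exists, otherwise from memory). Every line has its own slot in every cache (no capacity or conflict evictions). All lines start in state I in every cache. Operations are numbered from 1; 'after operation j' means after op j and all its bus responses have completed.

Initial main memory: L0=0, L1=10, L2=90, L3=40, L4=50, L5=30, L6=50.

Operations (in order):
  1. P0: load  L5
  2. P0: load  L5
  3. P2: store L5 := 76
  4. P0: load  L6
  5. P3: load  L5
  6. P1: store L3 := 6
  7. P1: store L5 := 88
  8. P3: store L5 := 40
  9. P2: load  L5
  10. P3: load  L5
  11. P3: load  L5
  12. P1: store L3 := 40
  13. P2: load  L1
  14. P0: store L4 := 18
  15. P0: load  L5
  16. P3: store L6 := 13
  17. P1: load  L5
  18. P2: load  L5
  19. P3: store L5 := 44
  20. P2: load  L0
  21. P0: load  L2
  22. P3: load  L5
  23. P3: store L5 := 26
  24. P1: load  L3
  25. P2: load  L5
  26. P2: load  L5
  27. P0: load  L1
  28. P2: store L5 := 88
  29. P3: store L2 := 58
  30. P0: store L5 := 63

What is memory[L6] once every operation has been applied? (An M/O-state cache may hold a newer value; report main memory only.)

[1] P0: load  L5 | P0:S(30), P1:I, P2:I, P3:I | bus: BusRd
[2] P0: load  L5 | P0:S(30), P1:I, P2:I, P3:I | bus: none
[3] P2: store L5 := 76 | P0:I, P1:I, P2:M(76), P3:I | bus: BusRdX
[4] P0: load  L6 | P0:S(50), P1:I, P2:I, P3:I | bus: BusRd
[5] P3: load  L5 | P0:I, P1:I, P2:S(76), P3:S(76) | bus: BusRd,Flush
[6] P1: store L3 := 6 | P0:I, P1:M(6), P2:I, P3:I | bus: BusRdX
[7] P1: store L5 := 88 | P0:I, P1:M(88), P2:I, P3:I | bus: BusRdX
[8] P3: store L5 := 40 | P0:I, P1:I, P2:I, P3:M(40) | bus: BusRdX,Flush
[9] P2: load  L5 | P0:I, P1:I, P2:S(40), P3:S(40) | bus: BusRd,Flush
[10] P3: load  L5 | P0:I, P1:I, P2:S(40), P3:S(40) | bus: none
[11] P3: load  L5 | P0:I, P1:I, P2:S(40), P3:S(40) | bus: none
[12] P1: store L3 := 40 | P0:I, P1:M(40), P2:I, P3:I | bus: none
[13] P2: load  L1 | P0:I, P1:I, P2:S(10), P3:I | bus: BusRd
[14] P0: store L4 := 18 | P0:M(18), P1:I, P2:I, P3:I | bus: BusRdX
[15] P0: load  L5 | P0:S(40), P1:I, P2:S(40), P3:S(40) | bus: BusRd
[16] P3: store L6 := 13 | P0:I, P1:I, P2:I, P3:M(13) | bus: BusRdX
[17] P1: load  L5 | P0:S(40), P1:S(40), P2:S(40), P3:S(40) | bus: BusRd
[18] P2: load  L5 | P0:S(40), P1:S(40), P2:S(40), P3:S(40) | bus: none
[19] P3: store L5 := 44 | P0:I, P1:I, P2:I, P3:M(44) | bus: BusRdX
[20] P2: load  L0 | P0:I, P1:I, P2:S(0), P3:I | bus: BusRd
[21] P0: load  L2 | P0:S(90), P1:I, P2:I, P3:I | bus: BusRd
[22] P3: load  L5 | P0:I, P1:I, P2:I, P3:M(44) | bus: none
[23] P3: store L5 := 26 | P0:I, P1:I, P2:I, P3:M(26) | bus: none
[24] P1: load  L3 | P0:I, P1:M(40), P2:I, P3:I | bus: none
[25] P2: load  L5 | P0:I, P1:I, P2:S(26), P3:S(26) | bus: BusRd,Flush
[26] P2: load  L5 | P0:I, P1:I, P2:S(26), P3:S(26) | bus: none
[27] P0: load  L1 | P0:S(10), P1:I, P2:S(10), P3:I | bus: BusRd
[28] P2: store L5 := 88 | P0:I, P1:I, P2:M(88), P3:I | bus: BusRdX
[29] P3: store L2 := 58 | P0:I, P1:I, P2:I, P3:M(58) | bus: BusRdX
[30] P0: store L5 := 63 | P0:M(63), P1:I, P2:I, P3:I | bus: BusRdX,Flush

memory[L6] = 50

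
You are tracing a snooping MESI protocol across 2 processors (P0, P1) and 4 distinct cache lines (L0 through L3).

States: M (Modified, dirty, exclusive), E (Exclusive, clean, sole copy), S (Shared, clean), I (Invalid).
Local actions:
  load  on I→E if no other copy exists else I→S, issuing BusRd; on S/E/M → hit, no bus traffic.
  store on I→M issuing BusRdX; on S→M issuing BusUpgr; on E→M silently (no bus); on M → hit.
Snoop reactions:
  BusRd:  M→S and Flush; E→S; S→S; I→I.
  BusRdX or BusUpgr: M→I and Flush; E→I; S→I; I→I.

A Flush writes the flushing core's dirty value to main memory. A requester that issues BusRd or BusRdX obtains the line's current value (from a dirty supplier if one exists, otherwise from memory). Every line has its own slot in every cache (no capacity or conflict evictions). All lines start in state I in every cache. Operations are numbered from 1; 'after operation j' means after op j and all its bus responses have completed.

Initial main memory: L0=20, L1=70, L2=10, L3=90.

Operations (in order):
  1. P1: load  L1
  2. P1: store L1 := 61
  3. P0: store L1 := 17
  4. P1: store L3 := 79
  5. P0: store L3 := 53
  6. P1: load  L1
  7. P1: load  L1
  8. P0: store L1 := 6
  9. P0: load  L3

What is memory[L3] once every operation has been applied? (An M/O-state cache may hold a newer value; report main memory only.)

  op1 P1: load  L1 → I/E on L1; bus BusRd; mem=70
  op2 P1: store L1 := 61 → I/M on L1; bus (none); mem=70
  op3 P0: store L1 := 17 → M/I on L1; bus BusRdX Flush; mem=61
  op4 P1: store L3 := 79 → I/M on L3; bus BusRdX; mem=90
  op5 P0: store L3 := 53 → M/I on L3; bus BusRdX Flush; mem=79
  op6 P1: load  L1 → S/S on L1; bus BusRd Flush; mem=17
  op7 P1: load  L1 → S/S on L1; bus (none); mem=17
  op8 P0: store L1 := 6 → M/I on L1; bus BusUpgr; mem=17
  op9 P0: load  L3 → M/I on L3; bus (none); mem=79

memory[L3] = 79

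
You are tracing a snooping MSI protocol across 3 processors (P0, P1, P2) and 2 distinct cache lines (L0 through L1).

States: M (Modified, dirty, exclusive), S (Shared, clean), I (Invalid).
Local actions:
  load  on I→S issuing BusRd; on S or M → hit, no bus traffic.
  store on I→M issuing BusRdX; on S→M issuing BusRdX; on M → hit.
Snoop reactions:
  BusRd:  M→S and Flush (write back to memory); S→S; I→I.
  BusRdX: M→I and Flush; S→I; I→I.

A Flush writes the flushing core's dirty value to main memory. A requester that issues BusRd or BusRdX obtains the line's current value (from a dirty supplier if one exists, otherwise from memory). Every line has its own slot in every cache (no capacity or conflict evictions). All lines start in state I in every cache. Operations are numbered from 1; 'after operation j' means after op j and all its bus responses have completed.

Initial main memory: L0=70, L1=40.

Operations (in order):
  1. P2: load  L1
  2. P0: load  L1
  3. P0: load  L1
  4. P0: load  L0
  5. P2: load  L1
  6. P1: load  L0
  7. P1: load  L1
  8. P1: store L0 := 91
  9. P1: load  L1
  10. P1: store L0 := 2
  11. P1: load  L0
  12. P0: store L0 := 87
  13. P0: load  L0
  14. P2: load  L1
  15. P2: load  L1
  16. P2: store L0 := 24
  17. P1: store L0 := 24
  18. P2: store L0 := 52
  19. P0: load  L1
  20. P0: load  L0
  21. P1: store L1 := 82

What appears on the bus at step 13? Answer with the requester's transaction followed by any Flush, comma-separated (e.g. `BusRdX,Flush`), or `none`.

  op1 P2: load  L1 → I/I/S on L1; bus BusRd; mem=40
  op2 P0: load  L1 → S/I/S on L1; bus BusRd; mem=40
  op3 P0: load  L1 → S/I/S on L1; bus (none); mem=40
  op4 P0: load  L0 → S/I/I on L0; bus BusRd; mem=70
  op5 P2: load  L1 → S/I/S on L1; bus (none); mem=40
  op6 P1: load  L0 → S/S/I on L0; bus BusRd; mem=70
  op7 P1: load  L1 → S/S/S on L1; bus BusRd; mem=40
  op8 P1: store L0 := 91 → I/M/I on L0; bus BusRdX; mem=70
  op9 P1: load  L1 → S/S/S on L1; bus (none); mem=40
  op10 P1: store L0 := 2 → I/M/I on L0; bus (none); mem=70
  op11 P1: load  L0 → I/M/I on L0; bus (none); mem=70
  op12 P0: store L0 := 87 → M/I/I on L0; bus BusRdX Flush; mem=2
  op13 P0: load  L0 → M/I/I on L0; bus (none); mem=2
  op14 P2: load  L1 → S/S/S on L1; bus (none); mem=40
  op15 P2: load  L1 → S/S/S on L1; bus (none); mem=40
  op16 P2: store L0 := 24 → I/I/M on L0; bus BusRdX Flush; mem=87
  op17 P1: store L0 := 24 → I/M/I on L0; bus BusRdX Flush; mem=24
  op18 P2: store L0 := 52 → I/I/M on L0; bus BusRdX Flush; mem=24
  op19 P0: load  L1 → S/S/S on L1; bus (none); mem=40
  op20 P0: load  L0 → S/I/S on L0; bus BusRd Flush; mem=52
  op21 P1: store L1 := 82 → I/M/I on L1; bus BusRdX; mem=40

bus = none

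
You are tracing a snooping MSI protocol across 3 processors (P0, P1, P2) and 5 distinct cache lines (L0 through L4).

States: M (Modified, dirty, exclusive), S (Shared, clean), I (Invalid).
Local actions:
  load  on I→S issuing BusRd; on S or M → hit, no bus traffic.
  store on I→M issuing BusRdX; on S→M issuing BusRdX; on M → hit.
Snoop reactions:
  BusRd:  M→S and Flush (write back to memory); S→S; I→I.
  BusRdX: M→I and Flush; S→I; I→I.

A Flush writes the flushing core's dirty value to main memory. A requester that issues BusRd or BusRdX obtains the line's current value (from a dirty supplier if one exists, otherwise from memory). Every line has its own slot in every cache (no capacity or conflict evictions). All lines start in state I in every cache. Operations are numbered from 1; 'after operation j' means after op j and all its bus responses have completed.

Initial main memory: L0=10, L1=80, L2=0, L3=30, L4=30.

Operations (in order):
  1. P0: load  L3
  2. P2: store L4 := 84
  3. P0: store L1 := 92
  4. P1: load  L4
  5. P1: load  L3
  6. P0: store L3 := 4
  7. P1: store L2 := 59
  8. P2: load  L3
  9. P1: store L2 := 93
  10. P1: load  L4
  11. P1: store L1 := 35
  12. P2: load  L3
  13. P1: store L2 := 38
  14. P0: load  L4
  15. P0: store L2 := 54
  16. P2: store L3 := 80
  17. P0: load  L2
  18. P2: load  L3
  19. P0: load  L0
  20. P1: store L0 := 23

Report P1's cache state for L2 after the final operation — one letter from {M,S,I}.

state = I

  op1 P0: load  L3 → S/I/I on L3; bus BusRd; mem=30
  op2 P2: store L4 := 84 → I/I/M on L4; bus BusRdX; mem=30
  op3 P0: store L1 := 92 → M/I/I on L1; bus BusRdX; mem=80
  op4 P1: load  L4 → I/S/S on L4; bus BusRd Flush; mem=84
  op5 P1: load  L3 → S/S/I on L3; bus BusRd; mem=30
  op6 P0: store L3 := 4 → M/I/I on L3; bus BusRdX; mem=30
  op7 P1: store L2 := 59 → I/M/I on L2; bus BusRdX; mem=0
  op8 P2: load  L3 → S/I/S on L3; bus BusRd Flush; mem=4
  op9 P1: store L2 := 93 → I/M/I on L2; bus (none); mem=0
  op10 P1: load  L4 → I/S/S on L4; bus (none); mem=84
  op11 P1: store L1 := 35 → I/M/I on L1; bus BusRdX Flush; mem=92
  op12 P2: load  L3 → S/I/S on L3; bus (none); mem=4
  op13 P1: store L2 := 38 → I/M/I on L2; bus (none); mem=0
  op14 P0: load  L4 → S/S/S on L4; bus BusRd; mem=84
  op15 P0: store L2 := 54 → M/I/I on L2; bus BusRdX Flush; mem=38
  op16 P2: store L3 := 80 → I/I/M on L3; bus BusRdX; mem=4
  op17 P0: load  L2 → M/I/I on L2; bus (none); mem=38
  op18 P2: load  L3 → I/I/M on L3; bus (none); mem=4
  op19 P0: load  L0 → S/I/I on L0; bus BusRd; mem=10
  op20 P1: store L0 := 23 → I/M/I on L0; bus BusRdX; mem=10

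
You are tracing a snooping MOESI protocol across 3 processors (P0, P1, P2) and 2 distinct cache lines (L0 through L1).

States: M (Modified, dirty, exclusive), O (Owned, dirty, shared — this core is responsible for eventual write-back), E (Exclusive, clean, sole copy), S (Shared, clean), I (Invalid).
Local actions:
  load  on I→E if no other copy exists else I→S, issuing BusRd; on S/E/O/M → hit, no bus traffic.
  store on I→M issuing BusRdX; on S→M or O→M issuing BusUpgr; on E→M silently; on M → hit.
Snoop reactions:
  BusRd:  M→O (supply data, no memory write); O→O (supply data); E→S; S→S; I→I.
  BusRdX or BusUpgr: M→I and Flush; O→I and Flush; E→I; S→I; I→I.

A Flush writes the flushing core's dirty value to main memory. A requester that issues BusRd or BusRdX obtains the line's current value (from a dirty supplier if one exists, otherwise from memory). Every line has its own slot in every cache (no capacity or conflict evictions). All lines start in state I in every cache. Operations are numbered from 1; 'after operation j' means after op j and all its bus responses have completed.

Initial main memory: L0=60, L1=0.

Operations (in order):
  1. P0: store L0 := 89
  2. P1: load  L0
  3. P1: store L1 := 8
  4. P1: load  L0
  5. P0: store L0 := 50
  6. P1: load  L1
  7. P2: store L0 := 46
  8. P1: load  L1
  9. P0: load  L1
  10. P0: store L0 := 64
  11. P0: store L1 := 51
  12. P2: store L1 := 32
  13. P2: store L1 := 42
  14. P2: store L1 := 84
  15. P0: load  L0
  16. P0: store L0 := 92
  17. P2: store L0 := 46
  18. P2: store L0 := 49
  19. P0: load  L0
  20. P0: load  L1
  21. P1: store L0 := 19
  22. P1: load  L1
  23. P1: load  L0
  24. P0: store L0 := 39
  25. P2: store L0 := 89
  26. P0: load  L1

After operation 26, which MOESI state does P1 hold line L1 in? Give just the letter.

state = S

[1] P0: store L0 := 89 | P0:M(89), P1:I, P2:I | bus: BusRdX
[2] P1: load  L0 | P0:O(89), P1:S(89), P2:I | bus: BusRd
[3] P1: store L1 := 8 | P0:I, P1:M(8), P2:I | bus: BusRdX
[4] P1: load  L0 | P0:O(89), P1:S(89), P2:I | bus: none
[5] P0: store L0 := 50 | P0:M(50), P1:I, P2:I | bus: BusUpgr
[6] P1: load  L1 | P0:I, P1:M(8), P2:I | bus: none
[7] P2: store L0 := 46 | P0:I, P1:I, P2:M(46) | bus: BusRdX,Flush
[8] P1: load  L1 | P0:I, P1:M(8), P2:I | bus: none
[9] P0: load  L1 | P0:S(8), P1:O(8), P2:I | bus: BusRd
[10] P0: store L0 := 64 | P0:M(64), P1:I, P2:I | bus: BusRdX,Flush
[11] P0: store L1 := 51 | P0:M(51), P1:I, P2:I | bus: BusUpgr,Flush
[12] P2: store L1 := 32 | P0:I, P1:I, P2:M(32) | bus: BusRdX,Flush
[13] P2: store L1 := 42 | P0:I, P1:I, P2:M(42) | bus: none
[14] P2: store L1 := 84 | P0:I, P1:I, P2:M(84) | bus: none
[15] P0: load  L0 | P0:M(64), P1:I, P2:I | bus: none
[16] P0: store L0 := 92 | P0:M(92), P1:I, P2:I | bus: none
[17] P2: store L0 := 46 | P0:I, P1:I, P2:M(46) | bus: BusRdX,Flush
[18] P2: store L0 := 49 | P0:I, P1:I, P2:M(49) | bus: none
[19] P0: load  L0 | P0:S(49), P1:I, P2:O(49) | bus: BusRd
[20] P0: load  L1 | P0:S(84), P1:I, P2:O(84) | bus: BusRd
[21] P1: store L0 := 19 | P0:I, P1:M(19), P2:I | bus: BusRdX,Flush
[22] P1: load  L1 | P0:S(84), P1:S(84), P2:O(84) | bus: BusRd
[23] P1: load  L0 | P0:I, P1:M(19), P2:I | bus: none
[24] P0: store L0 := 39 | P0:M(39), P1:I, P2:I | bus: BusRdX,Flush
[25] P2: store L0 := 89 | P0:I, P1:I, P2:M(89) | bus: BusRdX,Flush
[26] P0: load  L1 | P0:S(84), P1:S(84), P2:O(84) | bus: none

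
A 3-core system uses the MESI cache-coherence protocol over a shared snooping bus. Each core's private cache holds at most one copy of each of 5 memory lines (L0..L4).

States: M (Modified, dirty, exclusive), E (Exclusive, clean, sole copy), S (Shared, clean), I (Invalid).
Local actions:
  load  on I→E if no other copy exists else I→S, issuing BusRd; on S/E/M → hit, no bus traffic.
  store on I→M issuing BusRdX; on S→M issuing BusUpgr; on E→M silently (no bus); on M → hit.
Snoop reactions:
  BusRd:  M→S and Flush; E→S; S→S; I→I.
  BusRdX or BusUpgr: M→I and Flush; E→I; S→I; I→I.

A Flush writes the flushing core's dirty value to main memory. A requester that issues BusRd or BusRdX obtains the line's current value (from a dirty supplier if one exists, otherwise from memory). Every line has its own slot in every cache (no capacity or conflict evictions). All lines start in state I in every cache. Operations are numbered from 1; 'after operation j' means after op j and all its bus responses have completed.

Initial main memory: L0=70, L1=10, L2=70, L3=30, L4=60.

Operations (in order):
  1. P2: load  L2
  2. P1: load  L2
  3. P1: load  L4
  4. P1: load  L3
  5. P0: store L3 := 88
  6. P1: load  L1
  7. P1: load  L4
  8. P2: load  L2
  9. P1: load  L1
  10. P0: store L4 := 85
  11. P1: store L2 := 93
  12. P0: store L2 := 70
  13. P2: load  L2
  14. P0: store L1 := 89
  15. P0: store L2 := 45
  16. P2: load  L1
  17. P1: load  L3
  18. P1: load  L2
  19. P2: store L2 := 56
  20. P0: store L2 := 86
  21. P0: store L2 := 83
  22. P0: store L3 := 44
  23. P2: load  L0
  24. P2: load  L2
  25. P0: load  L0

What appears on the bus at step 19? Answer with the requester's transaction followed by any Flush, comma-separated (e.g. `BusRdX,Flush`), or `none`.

bus = BusRdX

[1] P2: load  L2 | P0:I, P1:I, P2:E(70) | bus: BusRd
[2] P1: load  L2 | P0:I, P1:S(70), P2:S(70) | bus: BusRd
[3] P1: load  L4 | P0:I, P1:E(60), P2:I | bus: BusRd
[4] P1: load  L3 | P0:I, P1:E(30), P2:I | bus: BusRd
[5] P0: store L3 := 88 | P0:M(88), P1:I, P2:I | bus: BusRdX
[6] P1: load  L1 | P0:I, P1:E(10), P2:I | bus: BusRd
[7] P1: load  L4 | P0:I, P1:E(60), P2:I | bus: none
[8] P2: load  L2 | P0:I, P1:S(70), P2:S(70) | bus: none
[9] P1: load  L1 | P0:I, P1:E(10), P2:I | bus: none
[10] P0: store L4 := 85 | P0:M(85), P1:I, P2:I | bus: BusRdX
[11] P1: store L2 := 93 | P0:I, P1:M(93), P2:I | bus: BusUpgr
[12] P0: store L2 := 70 | P0:M(70), P1:I, P2:I | bus: BusRdX,Flush
[13] P2: load  L2 | P0:S(70), P1:I, P2:S(70) | bus: BusRd,Flush
[14] P0: store L1 := 89 | P0:M(89), P1:I, P2:I | bus: BusRdX
[15] P0: store L2 := 45 | P0:M(45), P1:I, P2:I | bus: BusUpgr
[16] P2: load  L1 | P0:S(89), P1:I, P2:S(89) | bus: BusRd,Flush
[17] P1: load  L3 | P0:S(88), P1:S(88), P2:I | bus: BusRd,Flush
[18] P1: load  L2 | P0:S(45), P1:S(45), P2:I | bus: BusRd,Flush
[19] P2: store L2 := 56 | P0:I, P1:I, P2:M(56) | bus: BusRdX
[20] P0: store L2 := 86 | P0:M(86), P1:I, P2:I | bus: BusRdX,Flush
[21] P0: store L2 := 83 | P0:M(83), P1:I, P2:I | bus: none
[22] P0: store L3 := 44 | P0:M(44), P1:I, P2:I | bus: BusUpgr
[23] P2: load  L0 | P0:I, P1:I, P2:E(70) | bus: BusRd
[24] P2: load  L2 | P0:S(83), P1:I, P2:S(83) | bus: BusRd,Flush
[25] P0: load  L0 | P0:S(70), P1:I, P2:S(70) | bus: BusRd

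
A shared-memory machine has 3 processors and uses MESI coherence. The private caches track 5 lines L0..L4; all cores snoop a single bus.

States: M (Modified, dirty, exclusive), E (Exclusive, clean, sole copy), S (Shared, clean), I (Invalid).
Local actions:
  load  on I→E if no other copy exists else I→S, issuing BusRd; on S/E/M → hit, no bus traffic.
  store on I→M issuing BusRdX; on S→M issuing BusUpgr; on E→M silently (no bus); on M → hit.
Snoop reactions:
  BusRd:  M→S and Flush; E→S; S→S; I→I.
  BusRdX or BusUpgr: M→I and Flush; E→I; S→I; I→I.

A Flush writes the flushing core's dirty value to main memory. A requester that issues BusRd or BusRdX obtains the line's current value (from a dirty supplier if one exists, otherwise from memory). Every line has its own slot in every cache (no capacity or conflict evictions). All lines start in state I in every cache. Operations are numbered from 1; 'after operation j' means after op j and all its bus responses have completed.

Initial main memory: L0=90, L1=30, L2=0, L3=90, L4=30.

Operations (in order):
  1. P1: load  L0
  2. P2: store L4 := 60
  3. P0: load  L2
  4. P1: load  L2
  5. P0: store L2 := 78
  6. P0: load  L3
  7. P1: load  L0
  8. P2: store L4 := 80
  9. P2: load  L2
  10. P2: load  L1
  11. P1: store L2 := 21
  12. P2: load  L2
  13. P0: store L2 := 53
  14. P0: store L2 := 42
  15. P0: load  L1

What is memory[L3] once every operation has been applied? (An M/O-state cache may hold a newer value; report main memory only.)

memory[L3] = 90

1. P1: load  L0  bus=[BusRd]  L0: P0=I P1=E P2=I  mem[L0]=90
2. P2: store L4 := 60  bus=[BusRdX]  L4: P0=I P1=I P2=M  mem[L4]=30
3. P0: load  L2  bus=[BusRd]  L2: P0=E P1=I P2=I  mem[L2]=0
4. P1: load  L2  bus=[BusRd]  L2: P0=S P1=S P2=I  mem[L2]=0
5. P0: store L2 := 78  bus=[BusUpgr]  L2: P0=M P1=I P2=I  mem[L2]=0
6. P0: load  L3  bus=[BusRd]  L3: P0=E P1=I P2=I  mem[L3]=90
7. P1: load  L0  bus=[-]  L0: P0=I P1=E P2=I  mem[L0]=90
8. P2: store L4 := 80  bus=[-]  L4: P0=I P1=I P2=M  mem[L4]=30
9. P2: load  L2  bus=[BusRd,Flush]  L2: P0=S P1=I P2=S  mem[L2]=78
10. P2: load  L1  bus=[BusRd]  L1: P0=I P1=I P2=E  mem[L1]=30
11. P1: store L2 := 21  bus=[BusRdX]  L2: P0=I P1=M P2=I  mem[L2]=78
12. P2: load  L2  bus=[BusRd,Flush]  L2: P0=I P1=S P2=S  mem[L2]=21
13. P0: store L2 := 53  bus=[BusRdX]  L2: P0=M P1=I P2=I  mem[L2]=21
14. P0: store L2 := 42  bus=[-]  L2: P0=M P1=I P2=I  mem[L2]=21
15. P0: load  L1  bus=[BusRd]  L1: P0=S P1=I P2=S  mem[L1]=30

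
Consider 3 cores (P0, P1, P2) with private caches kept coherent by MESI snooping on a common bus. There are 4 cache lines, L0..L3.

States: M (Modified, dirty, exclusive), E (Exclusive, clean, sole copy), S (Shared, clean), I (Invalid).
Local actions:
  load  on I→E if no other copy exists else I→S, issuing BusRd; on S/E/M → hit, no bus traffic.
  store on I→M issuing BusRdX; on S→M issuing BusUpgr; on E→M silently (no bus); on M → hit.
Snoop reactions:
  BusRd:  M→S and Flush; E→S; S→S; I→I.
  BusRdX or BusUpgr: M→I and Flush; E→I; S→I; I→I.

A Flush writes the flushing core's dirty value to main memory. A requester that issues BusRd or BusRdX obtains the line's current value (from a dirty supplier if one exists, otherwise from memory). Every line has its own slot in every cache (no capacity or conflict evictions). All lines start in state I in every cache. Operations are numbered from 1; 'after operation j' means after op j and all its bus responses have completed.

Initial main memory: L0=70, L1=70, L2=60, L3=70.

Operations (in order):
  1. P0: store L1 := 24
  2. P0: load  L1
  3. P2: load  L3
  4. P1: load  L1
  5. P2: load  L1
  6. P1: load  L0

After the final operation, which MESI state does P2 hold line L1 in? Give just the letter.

state = S

[1] P0: store L1 := 24 | P0:M(24), P1:I, P2:I | bus: BusRdX
[2] P0: load  L1 | P0:M(24), P1:I, P2:I | bus: none
[3] P2: load  L3 | P0:I, P1:I, P2:E(70) | bus: BusRd
[4] P1: load  L1 | P0:S(24), P1:S(24), P2:I | bus: BusRd,Flush
[5] P2: load  L1 | P0:S(24), P1:S(24), P2:S(24) | bus: BusRd
[6] P1: load  L0 | P0:I, P1:E(70), P2:I | bus: BusRd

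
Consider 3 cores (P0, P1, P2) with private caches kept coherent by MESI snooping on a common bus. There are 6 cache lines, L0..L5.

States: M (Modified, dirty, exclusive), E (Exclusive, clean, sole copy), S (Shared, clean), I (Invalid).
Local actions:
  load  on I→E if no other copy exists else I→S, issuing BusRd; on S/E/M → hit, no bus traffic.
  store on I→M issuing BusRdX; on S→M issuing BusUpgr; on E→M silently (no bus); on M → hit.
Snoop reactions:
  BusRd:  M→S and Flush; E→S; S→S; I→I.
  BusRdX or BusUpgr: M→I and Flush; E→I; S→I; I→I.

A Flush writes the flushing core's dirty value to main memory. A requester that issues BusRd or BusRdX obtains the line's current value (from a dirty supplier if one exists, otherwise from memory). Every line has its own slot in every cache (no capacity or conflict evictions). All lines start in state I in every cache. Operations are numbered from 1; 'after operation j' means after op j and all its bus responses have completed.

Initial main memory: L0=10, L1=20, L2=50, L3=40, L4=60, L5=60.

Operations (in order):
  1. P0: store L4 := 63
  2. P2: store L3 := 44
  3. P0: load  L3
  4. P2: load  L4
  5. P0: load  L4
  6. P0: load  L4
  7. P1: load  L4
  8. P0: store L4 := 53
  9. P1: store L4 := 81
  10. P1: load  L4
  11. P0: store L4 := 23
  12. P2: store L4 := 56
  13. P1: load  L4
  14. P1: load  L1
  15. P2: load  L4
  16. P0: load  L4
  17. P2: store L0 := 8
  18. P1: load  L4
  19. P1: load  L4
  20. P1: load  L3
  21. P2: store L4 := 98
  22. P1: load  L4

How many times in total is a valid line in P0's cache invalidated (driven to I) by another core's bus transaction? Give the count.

invalidations = 3

  op1 P0: store L4 := 63 → M/I/I on L4; bus BusRdX; mem=60
  op2 P2: store L3 := 44 → I/I/M on L3; bus BusRdX; mem=40
  op3 P0: load  L3 → S/I/S on L3; bus BusRd Flush; mem=44
  op4 P2: load  L4 → S/I/S on L4; bus BusRd Flush; mem=63
  op5 P0: load  L4 → S/I/S on L4; bus (none); mem=63
  op6 P0: load  L4 → S/I/S on L4; bus (none); mem=63
  op7 P1: load  L4 → S/S/S on L4; bus BusRd; mem=63
  op8 P0: store L4 := 53 → M/I/I on L4; bus BusUpgr; mem=63
  op9 P1: store L4 := 81 → I/M/I on L4; bus BusRdX Flush; mem=53
  op10 P1: load  L4 → I/M/I on L4; bus (none); mem=53
  op11 P0: store L4 := 23 → M/I/I on L4; bus BusRdX Flush; mem=81
  op12 P2: store L4 := 56 → I/I/M on L4; bus BusRdX Flush; mem=23
  op13 P1: load  L4 → I/S/S on L4; bus BusRd Flush; mem=56
  op14 P1: load  L1 → I/E/I on L1; bus BusRd; mem=20
  op15 P2: load  L4 → I/S/S on L4; bus (none); mem=56
  op16 P0: load  L4 → S/S/S on L4; bus BusRd; mem=56
  op17 P2: store L0 := 8 → I/I/M on L0; bus BusRdX; mem=10
  op18 P1: load  L4 → S/S/S on L4; bus (none); mem=56
  op19 P1: load  L4 → S/S/S on L4; bus (none); mem=56
  op20 P1: load  L3 → S/S/S on L3; bus BusRd; mem=44
  op21 P2: store L4 := 98 → I/I/M on L4; bus BusUpgr; mem=56
  op22 P1: load  L4 → I/S/S on L4; bus BusRd Flush; mem=98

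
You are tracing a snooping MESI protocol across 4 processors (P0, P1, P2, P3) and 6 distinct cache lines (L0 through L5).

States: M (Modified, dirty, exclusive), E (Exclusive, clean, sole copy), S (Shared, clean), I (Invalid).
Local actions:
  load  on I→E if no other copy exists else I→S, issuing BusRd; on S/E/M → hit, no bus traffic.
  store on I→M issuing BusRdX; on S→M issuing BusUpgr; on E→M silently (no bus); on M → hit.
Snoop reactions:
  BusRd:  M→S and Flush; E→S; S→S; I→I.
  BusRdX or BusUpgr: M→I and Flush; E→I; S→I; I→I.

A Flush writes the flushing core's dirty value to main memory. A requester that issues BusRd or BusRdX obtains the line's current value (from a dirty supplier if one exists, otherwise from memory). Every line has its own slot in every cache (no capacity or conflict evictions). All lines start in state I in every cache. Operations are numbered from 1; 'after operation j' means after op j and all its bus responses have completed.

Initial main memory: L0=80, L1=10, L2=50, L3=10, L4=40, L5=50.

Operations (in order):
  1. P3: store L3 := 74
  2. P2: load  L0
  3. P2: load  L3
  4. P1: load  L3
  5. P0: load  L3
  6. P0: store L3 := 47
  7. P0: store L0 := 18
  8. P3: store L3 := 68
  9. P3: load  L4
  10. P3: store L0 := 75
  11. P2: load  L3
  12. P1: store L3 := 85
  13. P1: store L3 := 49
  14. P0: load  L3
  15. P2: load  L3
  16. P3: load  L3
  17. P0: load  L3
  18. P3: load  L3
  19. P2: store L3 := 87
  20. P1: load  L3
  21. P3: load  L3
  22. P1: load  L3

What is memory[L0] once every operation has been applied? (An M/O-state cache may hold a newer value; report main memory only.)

memory[L0] = 18

[1] P3: store L3 := 74 | P0:I, P1:I, P2:I, P3:M(74) | bus: BusRdX
[2] P2: load  L0 | P0:I, P1:I, P2:E(80), P3:I | bus: BusRd
[3] P2: load  L3 | P0:I, P1:I, P2:S(74), P3:S(74) | bus: BusRd,Flush
[4] P1: load  L3 | P0:I, P1:S(74), P2:S(74), P3:S(74) | bus: BusRd
[5] P0: load  L3 | P0:S(74), P1:S(74), P2:S(74), P3:S(74) | bus: BusRd
[6] P0: store L3 := 47 | P0:M(47), P1:I, P2:I, P3:I | bus: BusUpgr
[7] P0: store L0 := 18 | P0:M(18), P1:I, P2:I, P3:I | bus: BusRdX
[8] P3: store L3 := 68 | P0:I, P1:I, P2:I, P3:M(68) | bus: BusRdX,Flush
[9] P3: load  L4 | P0:I, P1:I, P2:I, P3:E(40) | bus: BusRd
[10] P3: store L0 := 75 | P0:I, P1:I, P2:I, P3:M(75) | bus: BusRdX,Flush
[11] P2: load  L3 | P0:I, P1:I, P2:S(68), P3:S(68) | bus: BusRd,Flush
[12] P1: store L3 := 85 | P0:I, P1:M(85), P2:I, P3:I | bus: BusRdX
[13] P1: store L3 := 49 | P0:I, P1:M(49), P2:I, P3:I | bus: none
[14] P0: load  L3 | P0:S(49), P1:S(49), P2:I, P3:I | bus: BusRd,Flush
[15] P2: load  L3 | P0:S(49), P1:S(49), P2:S(49), P3:I | bus: BusRd
[16] P3: load  L3 | P0:S(49), P1:S(49), P2:S(49), P3:S(49) | bus: BusRd
[17] P0: load  L3 | P0:S(49), P1:S(49), P2:S(49), P3:S(49) | bus: none
[18] P3: load  L3 | P0:S(49), P1:S(49), P2:S(49), P3:S(49) | bus: none
[19] P2: store L3 := 87 | P0:I, P1:I, P2:M(87), P3:I | bus: BusUpgr
[20] P1: load  L3 | P0:I, P1:S(87), P2:S(87), P3:I | bus: BusRd,Flush
[21] P3: load  L3 | P0:I, P1:S(87), P2:S(87), P3:S(87) | bus: BusRd
[22] P1: load  L3 | P0:I, P1:S(87), P2:S(87), P3:S(87) | bus: none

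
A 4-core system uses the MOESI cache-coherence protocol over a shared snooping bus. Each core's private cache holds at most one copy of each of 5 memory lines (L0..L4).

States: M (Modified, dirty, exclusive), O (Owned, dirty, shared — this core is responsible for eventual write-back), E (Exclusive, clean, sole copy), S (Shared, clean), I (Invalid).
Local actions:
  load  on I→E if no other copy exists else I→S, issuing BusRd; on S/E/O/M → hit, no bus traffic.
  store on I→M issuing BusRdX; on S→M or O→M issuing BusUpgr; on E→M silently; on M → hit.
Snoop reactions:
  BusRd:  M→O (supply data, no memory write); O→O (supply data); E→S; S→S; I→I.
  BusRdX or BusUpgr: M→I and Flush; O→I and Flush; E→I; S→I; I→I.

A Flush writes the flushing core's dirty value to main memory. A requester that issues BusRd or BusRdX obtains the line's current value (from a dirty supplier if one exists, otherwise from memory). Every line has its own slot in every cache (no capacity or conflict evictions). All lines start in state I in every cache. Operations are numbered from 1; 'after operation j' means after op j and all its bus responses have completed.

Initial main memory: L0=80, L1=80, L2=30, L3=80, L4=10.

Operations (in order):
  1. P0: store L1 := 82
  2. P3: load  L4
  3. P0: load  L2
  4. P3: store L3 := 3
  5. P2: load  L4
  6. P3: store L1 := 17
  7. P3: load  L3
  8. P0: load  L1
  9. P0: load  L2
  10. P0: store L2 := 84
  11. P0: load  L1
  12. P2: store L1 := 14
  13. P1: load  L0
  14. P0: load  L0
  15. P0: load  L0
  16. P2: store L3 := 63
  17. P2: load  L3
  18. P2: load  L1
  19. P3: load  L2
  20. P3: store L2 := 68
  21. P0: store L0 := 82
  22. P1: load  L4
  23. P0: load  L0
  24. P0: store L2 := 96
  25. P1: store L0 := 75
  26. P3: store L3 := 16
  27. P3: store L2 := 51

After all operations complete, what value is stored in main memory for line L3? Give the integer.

1. P0: store L1 := 82  bus=[BusRdX]  L1: P0=M P1=I P2=I P3=I  mem[L1]=80
2. P3: load  L4  bus=[BusRd]  L4: P0=I P1=I P2=I P3=E  mem[L4]=10
3. P0: load  L2  bus=[BusRd]  L2: P0=E P1=I P2=I P3=I  mem[L2]=30
4. P3: store L3 := 3  bus=[BusRdX]  L3: P0=I P1=I P2=I P3=M  mem[L3]=80
5. P2: load  L4  bus=[BusRd]  L4: P0=I P1=I P2=S P3=S  mem[L4]=10
6. P3: store L1 := 17  bus=[BusRdX,Flush]  L1: P0=I P1=I P2=I P3=M  mem[L1]=82
7. P3: load  L3  bus=[-]  L3: P0=I P1=I P2=I P3=M  mem[L3]=80
8. P0: load  L1  bus=[BusRd]  L1: P0=S P1=I P2=I P3=O  mem[L1]=82
9. P0: load  L2  bus=[-]  L2: P0=E P1=I P2=I P3=I  mem[L2]=30
10. P0: store L2 := 84  bus=[-]  L2: P0=M P1=I P2=I P3=I  mem[L2]=30
11. P0: load  L1  bus=[-]  L1: P0=S P1=I P2=I P3=O  mem[L1]=82
12. P2: store L1 := 14  bus=[BusRdX,Flush]  L1: P0=I P1=I P2=M P3=I  mem[L1]=17
13. P1: load  L0  bus=[BusRd]  L0: P0=I P1=E P2=I P3=I  mem[L0]=80
14. P0: load  L0  bus=[BusRd]  L0: P0=S P1=S P2=I P3=I  mem[L0]=80
15. P0: load  L0  bus=[-]  L0: P0=S P1=S P2=I P3=I  mem[L0]=80
16. P2: store L3 := 63  bus=[BusRdX,Flush]  L3: P0=I P1=I P2=M P3=I  mem[L3]=3
17. P2: load  L3  bus=[-]  L3: P0=I P1=I P2=M P3=I  mem[L3]=3
18. P2: load  L1  bus=[-]  L1: P0=I P1=I P2=M P3=I  mem[L1]=17
19. P3: load  L2  bus=[BusRd]  L2: P0=O P1=I P2=I P3=S  mem[L2]=30
20. P3: store L2 := 68  bus=[BusUpgr,Flush]  L2: P0=I P1=I P2=I P3=M  mem[L2]=84
21. P0: store L0 := 82  bus=[BusUpgr]  L0: P0=M P1=I P2=I P3=I  mem[L0]=80
22. P1: load  L4  bus=[BusRd]  L4: P0=I P1=S P2=S P3=S  mem[L4]=10
23. P0: load  L0  bus=[-]  L0: P0=M P1=I P2=I P3=I  mem[L0]=80
24. P0: store L2 := 96  bus=[BusRdX,Flush]  L2: P0=M P1=I P2=I P3=I  mem[L2]=68
25. P1: store L0 := 75  bus=[BusRdX,Flush]  L0: P0=I P1=M P2=I P3=I  mem[L0]=82
26. P3: store L3 := 16  bus=[BusRdX,Flush]  L3: P0=I P1=I P2=I P3=M  mem[L3]=63
27. P3: store L2 := 51  bus=[BusRdX,Flush]  L2: P0=I P1=I P2=I P3=M  mem[L2]=96

memory[L3] = 63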